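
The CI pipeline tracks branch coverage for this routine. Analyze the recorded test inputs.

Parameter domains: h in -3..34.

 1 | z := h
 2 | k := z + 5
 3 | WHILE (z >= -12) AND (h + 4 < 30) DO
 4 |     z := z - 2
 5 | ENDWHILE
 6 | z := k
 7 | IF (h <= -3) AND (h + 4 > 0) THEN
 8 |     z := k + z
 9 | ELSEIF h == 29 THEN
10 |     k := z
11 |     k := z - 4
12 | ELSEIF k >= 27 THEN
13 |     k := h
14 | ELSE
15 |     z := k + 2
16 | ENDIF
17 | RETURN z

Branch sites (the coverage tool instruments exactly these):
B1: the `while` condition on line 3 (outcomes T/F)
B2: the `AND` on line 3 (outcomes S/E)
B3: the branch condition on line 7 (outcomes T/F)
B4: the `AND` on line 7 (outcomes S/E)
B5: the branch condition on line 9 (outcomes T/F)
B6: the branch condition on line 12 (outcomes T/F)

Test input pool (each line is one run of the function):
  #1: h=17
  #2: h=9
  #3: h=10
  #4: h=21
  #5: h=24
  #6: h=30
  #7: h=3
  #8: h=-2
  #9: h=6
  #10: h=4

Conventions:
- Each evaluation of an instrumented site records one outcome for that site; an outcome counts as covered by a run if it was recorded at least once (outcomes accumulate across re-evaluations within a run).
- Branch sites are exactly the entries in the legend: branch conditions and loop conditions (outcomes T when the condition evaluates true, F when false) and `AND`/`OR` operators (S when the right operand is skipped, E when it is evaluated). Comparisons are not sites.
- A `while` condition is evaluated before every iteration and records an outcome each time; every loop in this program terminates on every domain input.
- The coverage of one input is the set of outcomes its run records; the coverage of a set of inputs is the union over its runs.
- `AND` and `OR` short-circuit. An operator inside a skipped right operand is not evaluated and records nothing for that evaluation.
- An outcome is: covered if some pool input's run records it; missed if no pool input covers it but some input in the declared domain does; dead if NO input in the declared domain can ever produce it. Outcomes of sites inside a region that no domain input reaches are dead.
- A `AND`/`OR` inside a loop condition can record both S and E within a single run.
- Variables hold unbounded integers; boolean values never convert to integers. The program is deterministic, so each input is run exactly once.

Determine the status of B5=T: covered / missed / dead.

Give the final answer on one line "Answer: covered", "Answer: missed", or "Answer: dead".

no pool input records B5=T
but domain input (h=29) does record it -> reachable, so missed

Answer: missed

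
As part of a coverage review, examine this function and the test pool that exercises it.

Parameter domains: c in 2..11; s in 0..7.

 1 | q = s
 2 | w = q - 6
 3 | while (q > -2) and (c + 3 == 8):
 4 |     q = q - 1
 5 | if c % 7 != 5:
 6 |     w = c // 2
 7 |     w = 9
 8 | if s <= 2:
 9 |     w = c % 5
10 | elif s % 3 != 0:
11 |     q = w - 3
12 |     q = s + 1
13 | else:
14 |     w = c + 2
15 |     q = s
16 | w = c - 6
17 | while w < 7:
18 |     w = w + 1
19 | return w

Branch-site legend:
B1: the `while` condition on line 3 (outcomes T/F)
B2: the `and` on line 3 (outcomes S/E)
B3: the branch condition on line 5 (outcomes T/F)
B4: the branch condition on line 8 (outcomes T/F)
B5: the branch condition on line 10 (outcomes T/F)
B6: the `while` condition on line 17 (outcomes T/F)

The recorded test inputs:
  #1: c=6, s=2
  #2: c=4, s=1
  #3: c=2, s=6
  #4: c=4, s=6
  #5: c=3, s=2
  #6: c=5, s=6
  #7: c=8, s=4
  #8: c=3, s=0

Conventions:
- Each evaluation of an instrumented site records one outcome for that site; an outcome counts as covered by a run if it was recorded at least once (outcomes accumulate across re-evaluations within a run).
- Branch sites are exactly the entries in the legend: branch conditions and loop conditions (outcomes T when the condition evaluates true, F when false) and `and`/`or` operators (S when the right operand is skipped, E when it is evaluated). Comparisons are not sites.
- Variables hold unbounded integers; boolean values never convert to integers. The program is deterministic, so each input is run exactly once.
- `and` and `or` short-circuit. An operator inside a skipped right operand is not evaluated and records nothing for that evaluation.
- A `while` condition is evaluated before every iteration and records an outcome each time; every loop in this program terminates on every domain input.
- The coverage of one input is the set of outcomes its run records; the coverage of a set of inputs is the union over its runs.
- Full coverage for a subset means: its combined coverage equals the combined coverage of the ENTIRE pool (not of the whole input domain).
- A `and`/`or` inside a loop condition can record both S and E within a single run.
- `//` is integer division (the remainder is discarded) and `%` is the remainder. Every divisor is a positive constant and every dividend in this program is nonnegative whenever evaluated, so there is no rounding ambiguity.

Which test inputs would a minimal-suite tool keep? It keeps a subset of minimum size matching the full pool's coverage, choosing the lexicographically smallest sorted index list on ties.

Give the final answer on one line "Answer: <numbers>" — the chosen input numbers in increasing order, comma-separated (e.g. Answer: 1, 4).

input #1, c=6, s=2: events B2->E, B1->F, B3->T, B4->T, B6->T, B6->T, B6->T, B6->T, B6->T, B6->T, B6->T, B6->F; outcomes B1=F, B2=E, B3=T, B4=T, B6=T, B6=F
input #2, c=4, s=1: events B2->E, B1->F, B3->T, B4->T, B6->T, B6->T, B6->T, B6->T, B6->T, B6->T, B6->T, B6->T, B6->T, B6->F; outcomes B1=F, B2=E, B3=T, B4=T, B6=T, B6=F
input #3, c=2, s=6: events B2->E, B1->F, B3->T, B4->F, B5->F, B6->T, B6->T, B6->T, B6->T, B6->T, B6->T, B6->T, B6->T, B6->T, ...; outcomes B1=F, B2=E, B3=T, B4=F, B5=F, B6=T, B6=F
input #4, c=4, s=6: events B2->E, B1->F, B3->T, B4->F, B5->F, B6->T, B6->T, B6->T, B6->T, B6->T, B6->T, B6->T, B6->T, B6->T, ...; outcomes B1=F, B2=E, B3=T, B4=F, B5=F, B6=T, B6=F
input #5, c=3, s=2: events B2->E, B1->F, B3->T, B4->T, B6->T, B6->T, B6->T, B6->T, B6->T, B6->T, B6->T, B6->T, B6->T, B6->T, ...; outcomes B1=F, B2=E, B3=T, B4=T, B6=T, B6=F
input #6, c=5, s=6: events B2->E, B1->T, B2->E, B1->T, B2->E, B1->T, B2->E, B1->T, B2->E, B1->T, B2->E, B1->T, B2->E, B1->T, ...; outcomes B1=T, B1=F, B2=S, B2=E, B3=F, B4=F, B5=F, B6=T, B6=F
input #7, c=8, s=4: events B2->E, B1->F, B3->T, B4->F, B5->T, B6->T, B6->T, B6->T, B6->T, B6->T, B6->F; outcomes B1=F, B2=E, B3=T, B4=F, B5=T, B6=T, B6=F
input #8, c=3, s=0: events B2->E, B1->F, B3->T, B4->T, B6->T, B6->T, B6->T, B6->T, B6->T, B6->T, B6->T, B6->T, B6->T, B6->T, ...; outcomes B1=F, B2=E, B3=T, B4=T, B6=T, B6=F
pool-wide coverage (12 outcomes): B1=T, B1=F, B2=S, B2=E, B3=T, B3=F, B4=T, B4=F, B5=T, B5=F, B6=T, B6=F
size 1 is not enough: best union over all size-1 subsets is 9/12
size 2 is not enough: best union over all size-2 subsets is 11/12
inputs {1, 6, 7} (size 3) cover everything; no size-3 subset with a lexicographically smaller index list covers all 12

Answer: 1, 6, 7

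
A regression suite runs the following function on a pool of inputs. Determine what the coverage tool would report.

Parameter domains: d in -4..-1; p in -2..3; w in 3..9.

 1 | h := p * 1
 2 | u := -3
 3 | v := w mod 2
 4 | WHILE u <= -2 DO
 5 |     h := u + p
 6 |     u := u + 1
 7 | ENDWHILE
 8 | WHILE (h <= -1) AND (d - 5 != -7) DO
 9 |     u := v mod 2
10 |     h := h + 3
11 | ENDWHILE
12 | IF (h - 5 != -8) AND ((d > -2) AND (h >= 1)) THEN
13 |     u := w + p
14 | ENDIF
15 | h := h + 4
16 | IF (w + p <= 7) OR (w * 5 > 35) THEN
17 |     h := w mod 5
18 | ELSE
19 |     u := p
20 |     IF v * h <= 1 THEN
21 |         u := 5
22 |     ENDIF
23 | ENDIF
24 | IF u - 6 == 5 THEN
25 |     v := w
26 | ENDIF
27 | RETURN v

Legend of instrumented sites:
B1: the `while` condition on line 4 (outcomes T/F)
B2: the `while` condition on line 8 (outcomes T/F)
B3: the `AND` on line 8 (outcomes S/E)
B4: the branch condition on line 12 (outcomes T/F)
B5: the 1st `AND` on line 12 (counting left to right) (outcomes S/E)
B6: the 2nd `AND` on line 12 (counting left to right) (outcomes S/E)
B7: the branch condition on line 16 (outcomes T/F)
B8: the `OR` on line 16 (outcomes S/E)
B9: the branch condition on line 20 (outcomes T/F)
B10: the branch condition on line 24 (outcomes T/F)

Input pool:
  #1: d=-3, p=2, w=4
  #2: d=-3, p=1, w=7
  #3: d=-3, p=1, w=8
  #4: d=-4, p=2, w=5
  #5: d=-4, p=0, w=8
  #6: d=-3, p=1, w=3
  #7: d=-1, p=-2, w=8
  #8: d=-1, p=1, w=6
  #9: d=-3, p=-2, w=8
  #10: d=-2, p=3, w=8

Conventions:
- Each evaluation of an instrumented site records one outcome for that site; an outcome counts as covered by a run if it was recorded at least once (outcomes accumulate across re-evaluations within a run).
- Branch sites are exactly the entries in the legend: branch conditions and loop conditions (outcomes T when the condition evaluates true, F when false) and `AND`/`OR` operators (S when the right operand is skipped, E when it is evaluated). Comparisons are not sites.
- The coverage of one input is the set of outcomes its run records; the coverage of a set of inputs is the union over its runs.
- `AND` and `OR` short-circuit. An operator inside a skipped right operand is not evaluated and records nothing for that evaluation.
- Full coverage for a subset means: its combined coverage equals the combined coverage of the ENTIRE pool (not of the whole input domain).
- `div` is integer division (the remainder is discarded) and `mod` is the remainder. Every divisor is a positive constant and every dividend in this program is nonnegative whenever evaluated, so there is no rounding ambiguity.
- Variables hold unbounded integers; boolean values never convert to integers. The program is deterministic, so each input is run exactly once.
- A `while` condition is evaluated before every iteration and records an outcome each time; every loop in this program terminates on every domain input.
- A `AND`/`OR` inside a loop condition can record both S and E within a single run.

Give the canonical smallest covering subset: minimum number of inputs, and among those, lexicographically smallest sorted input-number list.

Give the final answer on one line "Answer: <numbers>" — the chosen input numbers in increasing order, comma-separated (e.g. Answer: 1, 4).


run #1 (d=-3, p=2, w=4) records B1=T, B1=F, B2=F, B3=S, B4=F, B5=E, B6=S, B7=T, B8=S, B10=F
run #2 (d=-3, p=1, w=7) records B1=T, B1=F, B2=T, B2=F, B3=S, B3=E, B4=F, B5=E, B6=S, B7=F, B8=E, B9=F, B10=F
run #3 (d=-3, p=1, w=8) records B1=T, B1=F, B2=T, B2=F, B3=S, B3=E, B4=F, B5=E, B6=S, B7=T, B8=E, B10=F
run #4 (d=-4, p=2, w=5) records B1=T, B1=F, B2=F, B3=S, B4=F, B5=E, B6=S, B7=T, B8=S, B10=F
run #5 (d=-4, p=0, w=8) records B1=T, B1=F, B2=T, B2=F, B3=S, B3=E, B4=F, B5=E, B6=S, B7=T, B8=E, B10=F
run #6 (d=-3, p=1, w=3) records B1=T, B1=F, B2=T, B2=F, B3=S, B3=E, B4=F, B5=E, B6=S, B7=T, B8=S, B10=F
run #7 (d=-1, p=-2, w=8) records B1=T, B1=F, B2=T, B2=F, B3=S, B3=E, B4=T, B5=E, B6=E, B7=T, B8=S, B10=F
run #8 (d=-1, p=1, w=6) records B1=T, B1=F, B2=T, B2=F, B3=S, B3=E, B4=T, B5=E, B6=E, B7=T, B8=S, B10=F
run #9 (d=-3, p=-2, w=8) records B1=T, B1=F, B2=T, B2=F, B3=S, B3=E, B4=F, B5=E, B6=S, B7=T, B8=S, B10=F
run #10 (d=-2, p=3, w=8) records B1=T, B1=F, B2=F, B3=S, B4=F, B5=E, B6=S, B7=T, B8=E, B10=F
union over all inputs: B1=T, B1=F, B2=T, B2=F, B3=S, B3=E, B4=T, B4=F, B5=E, B6=S, B6=E, B7=T, B7=F, B8=S, B8=E, B9=F, B10=F (17 outcomes)
size 1 is not enough: best union over all size-1 subsets is 13/17
inputs {2, 7} (size 2) cover everything; no size-2 subset with a lexicographically smaller index list covers all 17
Answer: 2, 7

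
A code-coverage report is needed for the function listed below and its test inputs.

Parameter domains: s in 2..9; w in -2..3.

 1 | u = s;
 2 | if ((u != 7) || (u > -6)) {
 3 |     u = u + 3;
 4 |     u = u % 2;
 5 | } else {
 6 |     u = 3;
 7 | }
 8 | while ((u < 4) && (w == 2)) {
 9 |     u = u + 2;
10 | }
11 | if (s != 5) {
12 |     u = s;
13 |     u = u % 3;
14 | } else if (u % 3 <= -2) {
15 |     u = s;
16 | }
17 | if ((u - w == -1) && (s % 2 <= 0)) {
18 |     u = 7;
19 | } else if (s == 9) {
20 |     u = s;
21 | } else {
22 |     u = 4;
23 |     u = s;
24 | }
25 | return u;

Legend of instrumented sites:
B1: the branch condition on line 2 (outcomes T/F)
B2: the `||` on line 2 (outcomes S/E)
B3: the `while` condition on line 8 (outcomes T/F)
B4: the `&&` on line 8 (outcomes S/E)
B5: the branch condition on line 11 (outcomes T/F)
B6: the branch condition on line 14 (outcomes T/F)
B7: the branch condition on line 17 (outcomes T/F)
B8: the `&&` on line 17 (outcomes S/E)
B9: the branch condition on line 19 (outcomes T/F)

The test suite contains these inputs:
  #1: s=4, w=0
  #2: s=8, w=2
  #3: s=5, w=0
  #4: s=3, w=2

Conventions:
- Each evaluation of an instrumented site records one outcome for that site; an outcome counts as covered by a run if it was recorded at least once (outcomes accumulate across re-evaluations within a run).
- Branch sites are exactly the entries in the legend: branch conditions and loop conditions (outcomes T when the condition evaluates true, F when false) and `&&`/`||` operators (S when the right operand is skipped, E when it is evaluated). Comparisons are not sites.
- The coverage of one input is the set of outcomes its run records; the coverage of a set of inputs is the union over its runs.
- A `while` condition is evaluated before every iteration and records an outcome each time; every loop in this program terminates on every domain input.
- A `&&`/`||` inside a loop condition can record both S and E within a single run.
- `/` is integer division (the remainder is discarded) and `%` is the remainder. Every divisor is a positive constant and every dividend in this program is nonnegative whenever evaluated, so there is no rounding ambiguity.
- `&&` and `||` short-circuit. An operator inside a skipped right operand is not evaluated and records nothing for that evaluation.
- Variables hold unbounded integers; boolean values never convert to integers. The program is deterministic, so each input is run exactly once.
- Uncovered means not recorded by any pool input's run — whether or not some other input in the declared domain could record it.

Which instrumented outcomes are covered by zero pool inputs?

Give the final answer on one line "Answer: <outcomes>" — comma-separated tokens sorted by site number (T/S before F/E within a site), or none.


input #1 (s=4, w=0): covers B1=T, B2=S, B3=F, B4=E, B5=T, B7=F, B8=S, B9=F
input #2 (s=8, w=2): covers B1=T, B2=S, B3=T, B3=F, B4=S, B4=E, B5=T, B7=F, B8=S, B9=F
input #3 (s=5, w=0): covers B1=T, B2=S, B3=F, B4=E, B5=F, B6=F, B7=F, B8=S, B9=F
input #4 (s=3, w=2): covers B1=T, B2=S, B3=T, B3=F, B4=S, B4=E, B5=T, B7=F, B8=S, B9=F
union over the pool: B1=T, B2=S, B3=T, B3=F, B4=S, B4=E, B5=T, B5=F, B6=F, B7=F, B8=S, B9=F
uncovered (6 of 18): B1=F, B2=E, B6=T, B7=T, B8=E, B9=T
Answer: B1=F, B2=E, B6=T, B7=T, B8=E, B9=T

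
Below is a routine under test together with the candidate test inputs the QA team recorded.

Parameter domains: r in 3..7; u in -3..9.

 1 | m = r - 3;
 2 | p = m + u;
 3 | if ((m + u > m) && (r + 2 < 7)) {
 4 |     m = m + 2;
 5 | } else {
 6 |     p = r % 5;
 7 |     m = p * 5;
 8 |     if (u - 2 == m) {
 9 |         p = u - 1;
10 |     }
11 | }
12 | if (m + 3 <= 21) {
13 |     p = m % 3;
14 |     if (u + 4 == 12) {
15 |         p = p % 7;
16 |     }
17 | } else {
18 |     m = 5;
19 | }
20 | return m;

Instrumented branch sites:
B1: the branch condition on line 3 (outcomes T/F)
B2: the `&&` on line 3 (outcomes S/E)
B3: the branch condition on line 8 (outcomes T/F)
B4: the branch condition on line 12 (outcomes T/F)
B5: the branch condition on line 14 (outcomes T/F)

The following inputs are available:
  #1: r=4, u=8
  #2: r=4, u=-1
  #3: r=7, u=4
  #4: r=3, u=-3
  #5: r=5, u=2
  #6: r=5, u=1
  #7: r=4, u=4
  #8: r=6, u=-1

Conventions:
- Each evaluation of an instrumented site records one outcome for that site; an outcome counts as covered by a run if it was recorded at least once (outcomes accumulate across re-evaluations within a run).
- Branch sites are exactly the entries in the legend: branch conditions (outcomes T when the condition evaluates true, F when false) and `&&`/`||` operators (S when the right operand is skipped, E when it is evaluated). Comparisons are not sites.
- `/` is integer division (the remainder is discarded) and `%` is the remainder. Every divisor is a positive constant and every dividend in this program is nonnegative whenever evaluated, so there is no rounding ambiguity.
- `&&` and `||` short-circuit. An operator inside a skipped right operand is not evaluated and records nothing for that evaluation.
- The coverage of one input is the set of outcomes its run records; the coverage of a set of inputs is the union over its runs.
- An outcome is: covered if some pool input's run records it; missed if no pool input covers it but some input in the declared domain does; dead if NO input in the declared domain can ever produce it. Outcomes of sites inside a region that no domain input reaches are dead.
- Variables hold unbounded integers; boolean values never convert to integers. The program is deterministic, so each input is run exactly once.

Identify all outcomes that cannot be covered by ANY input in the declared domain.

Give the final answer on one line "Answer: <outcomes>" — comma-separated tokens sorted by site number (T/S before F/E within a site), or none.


running all 65 domain inputs and tallying outcomes:
  reachable outcomes have witnesses, e.g. B1=T (e.g. r=3, u=1), B1=F (e.g. r=3, u=-3), B2=S (e.g. r=3, u=-3), B2=E (e.g. r=3, u=1)
Answer: none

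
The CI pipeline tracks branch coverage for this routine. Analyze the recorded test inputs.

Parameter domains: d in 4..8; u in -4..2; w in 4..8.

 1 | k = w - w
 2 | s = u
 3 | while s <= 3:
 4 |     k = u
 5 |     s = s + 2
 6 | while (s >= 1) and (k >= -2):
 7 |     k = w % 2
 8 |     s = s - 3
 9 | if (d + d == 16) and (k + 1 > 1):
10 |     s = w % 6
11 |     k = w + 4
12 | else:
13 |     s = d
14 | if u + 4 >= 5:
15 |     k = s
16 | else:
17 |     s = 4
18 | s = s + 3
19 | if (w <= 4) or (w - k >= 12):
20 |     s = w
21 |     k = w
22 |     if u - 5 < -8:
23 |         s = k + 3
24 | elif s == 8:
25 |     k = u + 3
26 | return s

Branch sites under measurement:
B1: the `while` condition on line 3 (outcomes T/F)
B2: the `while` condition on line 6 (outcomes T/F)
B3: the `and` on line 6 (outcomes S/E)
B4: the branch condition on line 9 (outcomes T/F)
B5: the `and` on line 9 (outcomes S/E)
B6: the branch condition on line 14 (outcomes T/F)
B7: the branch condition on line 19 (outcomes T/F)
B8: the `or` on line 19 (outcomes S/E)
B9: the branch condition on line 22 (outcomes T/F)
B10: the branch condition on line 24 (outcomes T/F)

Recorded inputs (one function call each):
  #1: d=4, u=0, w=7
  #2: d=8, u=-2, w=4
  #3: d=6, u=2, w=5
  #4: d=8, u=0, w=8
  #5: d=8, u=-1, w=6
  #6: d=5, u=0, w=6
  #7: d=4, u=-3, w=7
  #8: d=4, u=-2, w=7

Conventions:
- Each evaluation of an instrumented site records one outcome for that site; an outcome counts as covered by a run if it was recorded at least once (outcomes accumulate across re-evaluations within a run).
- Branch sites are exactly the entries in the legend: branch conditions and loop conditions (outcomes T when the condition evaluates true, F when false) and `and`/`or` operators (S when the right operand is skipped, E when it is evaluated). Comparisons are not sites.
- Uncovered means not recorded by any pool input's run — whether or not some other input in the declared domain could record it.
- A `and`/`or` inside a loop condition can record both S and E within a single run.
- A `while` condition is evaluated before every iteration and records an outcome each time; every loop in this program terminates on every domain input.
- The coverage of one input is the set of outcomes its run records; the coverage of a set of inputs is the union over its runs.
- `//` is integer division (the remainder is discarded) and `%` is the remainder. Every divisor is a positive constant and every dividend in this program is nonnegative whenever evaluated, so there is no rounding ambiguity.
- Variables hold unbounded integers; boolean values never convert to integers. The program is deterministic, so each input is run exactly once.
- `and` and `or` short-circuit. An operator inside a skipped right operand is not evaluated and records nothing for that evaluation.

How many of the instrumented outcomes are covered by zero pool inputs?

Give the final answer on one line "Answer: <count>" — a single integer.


#1 (d=4, u=0, w=7) -> covered: B1=T, B1=F, B2=T, B2=F, B3=S, B3=E, B4=F, B5=S, B6=F, B7=F, B8=E, B10=F
#2 (d=8, u=-2, w=4) -> covered: B1=T, B1=F, B2=T, B2=F, B3=S, B3=E, B4=F, B5=E, B6=F, B7=T, B8=S, B9=F
#3 (d=6, u=2, w=5) -> covered: B1=T, B1=F, B2=T, B2=F, B3=S, B3=E, B4=F, B5=S, B6=T, B7=F, B8=E, B10=F
#4 (d=8, u=0, w=8) -> covered: B1=T, B1=F, B2=T, B2=F, B3=S, B3=E, B4=F, B5=E, B6=F, B7=F, B8=E, B10=F
#5 (d=8, u=-1, w=6) -> covered: B1=T, B1=F, B2=T, B2=F, B3=S, B3=E, B4=F, B5=E, B6=F, B7=F, B8=E, B10=F
#6 (d=5, u=0, w=6) -> covered: B1=T, B1=F, B2=T, B2=F, B3=S, B3=E, B4=F, B5=S, B6=F, B7=F, B8=E, B10=F
#7 (d=4, u=-3, w=7) -> covered: B1=T, B1=F, B2=F, B3=E, B4=F, B5=S, B6=F, B7=F, B8=E, B10=F
#8 (d=4, u=-2, w=7) -> covered: B1=T, B1=F, B2=T, B2=F, B3=S, B3=E, B4=F, B5=S, B6=F, B7=F, B8=E, B10=F
union over the pool: B1=T, B1=F, B2=T, B2=F, B3=S, B3=E, B4=F, B5=S, B5=E, B6=T, B6=F, B7=T, B7=F, B8=S, B8=E, B9=F, B10=F
uncovered (3 of 20): B4=T, B9=T, B10=T
Answer: 3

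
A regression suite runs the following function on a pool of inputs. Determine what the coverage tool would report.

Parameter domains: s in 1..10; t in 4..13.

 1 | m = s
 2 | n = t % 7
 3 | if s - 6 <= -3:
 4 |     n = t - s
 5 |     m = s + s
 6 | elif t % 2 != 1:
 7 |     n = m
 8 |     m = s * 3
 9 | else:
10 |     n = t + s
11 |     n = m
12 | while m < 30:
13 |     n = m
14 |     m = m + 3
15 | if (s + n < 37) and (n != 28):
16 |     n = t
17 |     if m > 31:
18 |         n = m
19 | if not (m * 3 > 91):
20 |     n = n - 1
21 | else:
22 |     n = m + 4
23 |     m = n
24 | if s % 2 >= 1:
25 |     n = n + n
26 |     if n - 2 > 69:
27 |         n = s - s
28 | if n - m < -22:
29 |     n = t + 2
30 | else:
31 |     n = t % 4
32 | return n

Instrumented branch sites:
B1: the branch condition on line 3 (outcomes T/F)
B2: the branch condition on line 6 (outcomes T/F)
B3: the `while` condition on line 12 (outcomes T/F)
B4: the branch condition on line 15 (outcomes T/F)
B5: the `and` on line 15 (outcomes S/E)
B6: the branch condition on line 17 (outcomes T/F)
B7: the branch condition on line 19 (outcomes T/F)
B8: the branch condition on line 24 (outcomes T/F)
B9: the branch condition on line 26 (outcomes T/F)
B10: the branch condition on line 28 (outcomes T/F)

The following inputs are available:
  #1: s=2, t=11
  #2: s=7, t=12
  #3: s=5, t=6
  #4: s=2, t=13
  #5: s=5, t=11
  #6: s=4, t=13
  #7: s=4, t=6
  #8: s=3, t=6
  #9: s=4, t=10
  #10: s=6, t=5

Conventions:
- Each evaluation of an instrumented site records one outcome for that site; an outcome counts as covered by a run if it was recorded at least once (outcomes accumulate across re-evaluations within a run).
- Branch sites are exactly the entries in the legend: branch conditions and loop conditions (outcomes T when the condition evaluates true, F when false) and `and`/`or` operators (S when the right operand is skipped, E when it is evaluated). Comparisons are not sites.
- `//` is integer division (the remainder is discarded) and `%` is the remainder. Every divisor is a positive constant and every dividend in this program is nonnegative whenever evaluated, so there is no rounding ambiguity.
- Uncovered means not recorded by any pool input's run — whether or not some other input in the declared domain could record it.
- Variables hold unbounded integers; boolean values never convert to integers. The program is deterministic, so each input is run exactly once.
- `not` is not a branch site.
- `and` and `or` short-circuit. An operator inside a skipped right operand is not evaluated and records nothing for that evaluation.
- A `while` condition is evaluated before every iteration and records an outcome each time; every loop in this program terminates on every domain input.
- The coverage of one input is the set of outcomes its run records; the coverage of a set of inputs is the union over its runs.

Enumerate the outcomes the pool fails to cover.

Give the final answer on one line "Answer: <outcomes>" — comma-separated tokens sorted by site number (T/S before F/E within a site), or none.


#1 (s=2, t=11) -> B1->T, B3->T, B3->T, B3->T, B3->T, B3->T, B3->T, B3->T, B3->T, B3->T, B3->F, B5->E, B4->F, B7->F, ...; covered: B1=T, B3=T, B3=F, B4=F, B5=E, B7=F, B8=F, B10=F
#2 (s=7, t=12) -> B1->F, B2->T, B3->T, B3->T, B3->T, B3->F, B5->E, B4->T, B6->F, B7->T, B8->T, B9->F, B10->F; covered: B1=F, B2=T, B3=T, B3=F, B4=T, B5=E, B6=F, B7=T, B8=T, B9=F, B10=F
#3 (s=5, t=6) -> B1->F, B2->T, B3->T, B3->T, B3->T, B3->T, B3->T, B3->F, B5->E, B4->T, B6->F, B7->T, B8->T, B9->F, ...; covered: B1=F, B2=T, B3=T, B3=F, B4=T, B5=E, B6=F, B7=T, B8=T, B9=F, B10=F
#4 (s=2, t=13) -> B1->T, B3->T, B3->T, B3->T, B3->T, B3->T, B3->T, B3->T, B3->T, B3->T, B3->F, B5->E, B4->F, B7->F, ...; covered: B1=T, B3=T, B3=F, B4=F, B5=E, B7=F, B8=F, B10=F
#5 (s=5, t=11) -> B1->F, B2->F, B3->T, B3->T, B3->T, B3->T, B3->T, B3->T, B3->T, B3->T, B3->T, B3->F, B5->E, B4->T, ...; covered: B1=F, B2=F, B3=T, B3=F, B4=T, B5=E, B6=T, B7=F, B8=T, B9=T, B10=T
#6 (s=4, t=13) -> B1->F, B2->F, B3->T, B3->T, B3->T, B3->T, B3->T, B3->T, B3->T, B3->T, B3->T, B3->F, B5->E, B4->F, ...; covered: B1=F, B2=F, B3=T, B3=F, B4=F, B5=E, B7=F, B8=F, B10=F
#7 (s=4, t=6) -> B1->F, B2->T, B3->T, B3->T, B3->T, B3->T, B3->T, B3->T, B3->F, B5->E, B4->T, B6->F, B7->T, B8->F, ...; covered: B1=F, B2=T, B3=T, B3=F, B4=T, B5=E, B6=F, B7=T, B8=F, B10=T
#8 (s=3, t=6) -> B1->T, B3->T, B3->T, B3->T, B3->T, B3->T, B3->T, B3->T, B3->T, B3->F, B5->E, B4->T, B6->F, B7->T, ...; covered: B1=T, B3=T, B3=F, B4=T, B5=E, B6=F, B7=T, B8=T, B9=F, B10=F
#9 (s=4, t=10) -> B1->F, B2->T, B3->T, B3->T, B3->T, B3->T, B3->T, B3->T, B3->F, B5->E, B4->T, B6->F, B7->T, B8->F, ...; covered: B1=F, B2=T, B3=T, B3=F, B4=T, B5=E, B6=F, B7=T, B8=F, B10=F
#10 (s=6, t=5) -> B1->F, B2->F, B3->T, B3->T, B3->T, B3->T, B3->T, B3->T, B3->T, B3->T, B3->F, B5->E, B4->T, B6->F, ...; covered: B1=F, B2=F, B3=T, B3=F, B4=T, B5=E, B6=F, B7=T, B8=F, B10=T
union over the pool: B1=T, B1=F, B2=T, B2=F, B3=T, B3=F, B4=T, B4=F, B5=E, B6=T, B6=F, B7=T, B7=F, B8=T, B8=F, B9=T, B9=F, B10=T, B10=F
uncovered (1 of 20): B5=S
Answer: B5=S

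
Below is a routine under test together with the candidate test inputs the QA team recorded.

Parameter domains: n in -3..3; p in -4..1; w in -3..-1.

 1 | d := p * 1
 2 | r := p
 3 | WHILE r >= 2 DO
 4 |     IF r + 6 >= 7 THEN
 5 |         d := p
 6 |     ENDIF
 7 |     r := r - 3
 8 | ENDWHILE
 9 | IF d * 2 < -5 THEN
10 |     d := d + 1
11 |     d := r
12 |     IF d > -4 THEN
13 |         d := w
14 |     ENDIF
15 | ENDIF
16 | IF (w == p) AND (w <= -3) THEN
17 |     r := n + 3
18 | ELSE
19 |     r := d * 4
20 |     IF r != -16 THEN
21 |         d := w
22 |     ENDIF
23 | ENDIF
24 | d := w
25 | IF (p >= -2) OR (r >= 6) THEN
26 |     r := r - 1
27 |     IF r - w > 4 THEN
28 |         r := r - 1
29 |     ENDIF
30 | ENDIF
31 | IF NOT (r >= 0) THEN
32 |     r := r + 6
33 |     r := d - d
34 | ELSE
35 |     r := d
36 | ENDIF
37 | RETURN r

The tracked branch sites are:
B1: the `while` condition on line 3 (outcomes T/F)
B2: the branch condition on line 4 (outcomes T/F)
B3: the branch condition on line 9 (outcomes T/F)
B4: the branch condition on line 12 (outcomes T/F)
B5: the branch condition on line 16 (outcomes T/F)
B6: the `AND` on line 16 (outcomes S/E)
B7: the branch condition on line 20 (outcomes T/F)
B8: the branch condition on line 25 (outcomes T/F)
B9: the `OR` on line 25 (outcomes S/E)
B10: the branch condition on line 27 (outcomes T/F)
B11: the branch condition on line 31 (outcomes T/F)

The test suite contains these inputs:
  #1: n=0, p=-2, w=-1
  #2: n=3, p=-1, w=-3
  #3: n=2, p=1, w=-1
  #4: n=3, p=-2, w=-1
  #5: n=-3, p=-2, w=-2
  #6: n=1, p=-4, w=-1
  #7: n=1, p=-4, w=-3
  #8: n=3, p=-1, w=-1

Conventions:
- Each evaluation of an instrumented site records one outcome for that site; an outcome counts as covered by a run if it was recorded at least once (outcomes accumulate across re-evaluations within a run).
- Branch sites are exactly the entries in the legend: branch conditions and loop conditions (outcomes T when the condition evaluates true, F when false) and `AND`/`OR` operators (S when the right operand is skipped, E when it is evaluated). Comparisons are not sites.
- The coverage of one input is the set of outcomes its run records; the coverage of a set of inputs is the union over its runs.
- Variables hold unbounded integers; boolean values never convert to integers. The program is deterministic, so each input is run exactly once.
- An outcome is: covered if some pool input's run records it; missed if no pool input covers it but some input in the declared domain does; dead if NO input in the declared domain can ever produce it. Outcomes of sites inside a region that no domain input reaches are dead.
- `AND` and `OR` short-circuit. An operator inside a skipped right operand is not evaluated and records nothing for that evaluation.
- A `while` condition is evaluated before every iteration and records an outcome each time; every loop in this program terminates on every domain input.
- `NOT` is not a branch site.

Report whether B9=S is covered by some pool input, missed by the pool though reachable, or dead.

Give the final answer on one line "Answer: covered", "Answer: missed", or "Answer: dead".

B9=S is recorded by pool input(s) 1, 2, 3, 4, 5, 8 -> covered

Answer: covered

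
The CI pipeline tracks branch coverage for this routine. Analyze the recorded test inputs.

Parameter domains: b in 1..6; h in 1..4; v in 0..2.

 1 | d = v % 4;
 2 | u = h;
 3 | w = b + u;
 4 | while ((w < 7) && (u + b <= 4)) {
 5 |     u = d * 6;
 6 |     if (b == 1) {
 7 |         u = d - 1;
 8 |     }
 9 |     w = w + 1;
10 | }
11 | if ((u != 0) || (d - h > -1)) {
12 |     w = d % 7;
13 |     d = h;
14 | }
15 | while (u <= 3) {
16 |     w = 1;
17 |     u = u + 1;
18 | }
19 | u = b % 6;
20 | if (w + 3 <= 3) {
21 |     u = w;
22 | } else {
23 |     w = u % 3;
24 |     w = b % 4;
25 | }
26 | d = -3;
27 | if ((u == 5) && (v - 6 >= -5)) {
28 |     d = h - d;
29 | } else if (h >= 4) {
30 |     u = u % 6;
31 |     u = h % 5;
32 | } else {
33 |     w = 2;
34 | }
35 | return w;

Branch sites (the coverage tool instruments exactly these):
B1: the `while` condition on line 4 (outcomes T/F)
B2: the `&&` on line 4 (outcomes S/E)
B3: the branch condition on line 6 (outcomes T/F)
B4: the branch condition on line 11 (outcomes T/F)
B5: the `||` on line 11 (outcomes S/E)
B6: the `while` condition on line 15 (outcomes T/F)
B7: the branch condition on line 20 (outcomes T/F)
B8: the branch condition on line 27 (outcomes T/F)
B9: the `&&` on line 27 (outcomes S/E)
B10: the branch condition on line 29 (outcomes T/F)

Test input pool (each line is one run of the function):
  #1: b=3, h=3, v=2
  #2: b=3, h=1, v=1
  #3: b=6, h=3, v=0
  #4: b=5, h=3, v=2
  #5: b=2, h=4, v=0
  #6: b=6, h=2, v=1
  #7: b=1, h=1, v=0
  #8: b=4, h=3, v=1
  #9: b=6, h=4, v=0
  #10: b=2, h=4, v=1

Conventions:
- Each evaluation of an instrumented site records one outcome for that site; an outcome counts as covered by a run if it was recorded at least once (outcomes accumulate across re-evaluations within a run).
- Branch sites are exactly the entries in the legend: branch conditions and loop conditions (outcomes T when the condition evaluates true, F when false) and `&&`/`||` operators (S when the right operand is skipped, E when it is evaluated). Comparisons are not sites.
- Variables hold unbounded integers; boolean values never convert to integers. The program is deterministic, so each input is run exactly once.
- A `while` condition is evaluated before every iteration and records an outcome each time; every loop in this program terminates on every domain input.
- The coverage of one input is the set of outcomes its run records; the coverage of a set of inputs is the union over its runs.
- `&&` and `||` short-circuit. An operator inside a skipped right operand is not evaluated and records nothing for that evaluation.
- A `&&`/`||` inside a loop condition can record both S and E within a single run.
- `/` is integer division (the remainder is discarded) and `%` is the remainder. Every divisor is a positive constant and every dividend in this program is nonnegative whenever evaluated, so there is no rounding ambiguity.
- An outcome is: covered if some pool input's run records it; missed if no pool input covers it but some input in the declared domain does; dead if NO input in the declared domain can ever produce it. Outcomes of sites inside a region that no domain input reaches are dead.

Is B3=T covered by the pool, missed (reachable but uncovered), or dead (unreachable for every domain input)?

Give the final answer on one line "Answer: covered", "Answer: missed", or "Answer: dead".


B3=T is recorded by pool input(s) 7 -> covered
Answer: covered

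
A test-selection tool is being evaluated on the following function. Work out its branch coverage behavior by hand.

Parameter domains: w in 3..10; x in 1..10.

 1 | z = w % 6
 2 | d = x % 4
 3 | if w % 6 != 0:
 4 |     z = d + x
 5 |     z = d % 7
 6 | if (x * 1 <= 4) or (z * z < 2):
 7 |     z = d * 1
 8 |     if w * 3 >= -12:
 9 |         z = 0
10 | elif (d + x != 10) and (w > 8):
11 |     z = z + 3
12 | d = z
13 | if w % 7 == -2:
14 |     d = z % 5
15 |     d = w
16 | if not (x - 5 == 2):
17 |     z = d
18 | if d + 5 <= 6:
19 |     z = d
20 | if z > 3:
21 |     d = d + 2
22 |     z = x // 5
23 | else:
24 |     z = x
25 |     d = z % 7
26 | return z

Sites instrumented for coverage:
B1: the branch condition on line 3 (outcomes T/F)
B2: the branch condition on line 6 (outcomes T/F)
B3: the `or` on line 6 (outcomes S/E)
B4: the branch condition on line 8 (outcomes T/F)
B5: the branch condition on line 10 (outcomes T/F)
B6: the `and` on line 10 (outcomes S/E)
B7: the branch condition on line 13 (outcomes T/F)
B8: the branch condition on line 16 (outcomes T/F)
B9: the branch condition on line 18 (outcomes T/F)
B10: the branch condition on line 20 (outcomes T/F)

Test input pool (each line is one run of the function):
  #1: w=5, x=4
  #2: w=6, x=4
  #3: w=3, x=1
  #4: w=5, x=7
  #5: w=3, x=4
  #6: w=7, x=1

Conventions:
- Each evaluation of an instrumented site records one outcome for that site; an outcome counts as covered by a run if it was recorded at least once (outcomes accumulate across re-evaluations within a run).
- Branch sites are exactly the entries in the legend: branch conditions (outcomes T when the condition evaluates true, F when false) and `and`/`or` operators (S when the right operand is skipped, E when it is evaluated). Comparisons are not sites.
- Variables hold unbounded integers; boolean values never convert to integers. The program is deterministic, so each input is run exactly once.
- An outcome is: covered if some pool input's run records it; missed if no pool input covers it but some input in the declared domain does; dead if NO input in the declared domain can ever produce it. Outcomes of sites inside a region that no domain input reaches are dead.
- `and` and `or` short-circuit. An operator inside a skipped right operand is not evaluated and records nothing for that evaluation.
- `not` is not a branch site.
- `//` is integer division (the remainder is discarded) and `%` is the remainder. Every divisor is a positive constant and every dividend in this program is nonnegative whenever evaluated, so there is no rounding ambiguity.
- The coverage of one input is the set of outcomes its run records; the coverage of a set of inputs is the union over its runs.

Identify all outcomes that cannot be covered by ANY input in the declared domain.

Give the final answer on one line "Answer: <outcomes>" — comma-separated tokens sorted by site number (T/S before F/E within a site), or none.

running all 80 domain inputs and tallying outcomes:
  B4=F: never recorded by any domain input -> dead
  B7=T: never recorded by any domain input -> dead
  reachable outcomes have witnesses, e.g. B1=T (e.g. w=3, x=1), B1=F (e.g. w=6, x=1), B2=T (e.g. w=3, x=1), B2=F (e.g. w=3, x=6)

Answer: B4=F, B7=T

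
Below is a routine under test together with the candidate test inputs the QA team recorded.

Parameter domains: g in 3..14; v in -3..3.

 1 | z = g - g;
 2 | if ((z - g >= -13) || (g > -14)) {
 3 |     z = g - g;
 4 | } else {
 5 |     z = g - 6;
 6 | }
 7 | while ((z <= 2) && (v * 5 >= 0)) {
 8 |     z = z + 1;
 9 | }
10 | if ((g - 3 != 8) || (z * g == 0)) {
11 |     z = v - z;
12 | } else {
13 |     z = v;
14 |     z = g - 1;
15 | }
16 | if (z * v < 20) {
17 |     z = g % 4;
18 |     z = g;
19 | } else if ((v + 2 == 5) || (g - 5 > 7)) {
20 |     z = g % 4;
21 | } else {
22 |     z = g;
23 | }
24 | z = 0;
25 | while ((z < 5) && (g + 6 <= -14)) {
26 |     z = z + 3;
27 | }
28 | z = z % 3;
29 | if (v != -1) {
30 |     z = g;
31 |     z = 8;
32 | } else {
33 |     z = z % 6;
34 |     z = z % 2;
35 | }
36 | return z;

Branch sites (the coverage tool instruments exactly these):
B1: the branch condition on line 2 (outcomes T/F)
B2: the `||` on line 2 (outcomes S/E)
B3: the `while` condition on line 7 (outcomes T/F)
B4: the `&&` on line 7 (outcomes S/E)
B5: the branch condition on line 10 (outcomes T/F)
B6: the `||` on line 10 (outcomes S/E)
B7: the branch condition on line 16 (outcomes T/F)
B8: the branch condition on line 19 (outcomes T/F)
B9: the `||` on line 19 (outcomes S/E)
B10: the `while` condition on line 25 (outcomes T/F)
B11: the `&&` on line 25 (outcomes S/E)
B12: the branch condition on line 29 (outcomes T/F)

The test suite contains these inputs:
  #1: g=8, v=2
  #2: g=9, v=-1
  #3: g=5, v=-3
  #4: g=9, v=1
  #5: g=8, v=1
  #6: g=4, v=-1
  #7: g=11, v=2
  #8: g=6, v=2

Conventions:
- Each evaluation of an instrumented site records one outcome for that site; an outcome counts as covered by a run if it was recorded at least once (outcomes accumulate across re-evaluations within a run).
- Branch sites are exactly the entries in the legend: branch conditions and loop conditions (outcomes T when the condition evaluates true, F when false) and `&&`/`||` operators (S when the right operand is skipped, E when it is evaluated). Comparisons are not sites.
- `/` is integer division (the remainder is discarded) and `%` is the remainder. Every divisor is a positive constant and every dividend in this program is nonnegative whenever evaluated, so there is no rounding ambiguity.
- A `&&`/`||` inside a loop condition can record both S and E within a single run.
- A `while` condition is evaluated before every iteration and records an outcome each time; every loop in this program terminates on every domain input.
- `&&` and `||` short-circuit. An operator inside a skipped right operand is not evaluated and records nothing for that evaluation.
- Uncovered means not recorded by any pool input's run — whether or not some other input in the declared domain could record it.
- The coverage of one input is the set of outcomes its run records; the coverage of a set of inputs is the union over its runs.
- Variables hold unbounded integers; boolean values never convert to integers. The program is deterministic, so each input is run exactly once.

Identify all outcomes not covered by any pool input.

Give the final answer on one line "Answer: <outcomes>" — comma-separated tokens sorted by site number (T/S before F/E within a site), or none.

#1 (g=8, v=2) -> B2->S, B1->T, B4->E, B3->T, B4->E, B3->T, B4->E, B3->T, B4->S, B3->F, B6->S, B5->T, B7->T, B11->E, ...; covered: B1=T, B2=S, B3=T, B3=F, B4=S, B4=E, B5=T, B6=S, B7=T, B10=F, B11=E, B12=T
#2 (g=9, v=-1) -> B2->S, B1->T, B4->E, B3->F, B6->S, B5->T, B7->T, B11->E, B10->F, B12->F; covered: B1=T, B2=S, B3=F, B4=E, B5=T, B6=S, B7=T, B10=F, B11=E, B12=F
#3 (g=5, v=-3) -> B2->S, B1->T, B4->E, B3->F, B6->S, B5->T, B7->T, B11->E, B10->F, B12->T; covered: B1=T, B2=S, B3=F, B4=E, B5=T, B6=S, B7=T, B10=F, B11=E, B12=T
#4 (g=9, v=1) -> B2->S, B1->T, B4->E, B3->T, B4->E, B3->T, B4->E, B3->T, B4->S, B3->F, B6->S, B5->T, B7->T, B11->E, ...; covered: B1=T, B2=S, B3=T, B3=F, B4=S, B4=E, B5=T, B6=S, B7=T, B10=F, B11=E, B12=T
#5 (g=8, v=1) -> B2->S, B1->T, B4->E, B3->T, B4->E, B3->T, B4->E, B3->T, B4->S, B3->F, B6->S, B5->T, B7->T, B11->E, ...; covered: B1=T, B2=S, B3=T, B3=F, B4=S, B4=E, B5=T, B6=S, B7=T, B10=F, B11=E, B12=T
#6 (g=4, v=-1) -> B2->S, B1->T, B4->E, B3->F, B6->S, B5->T, B7->T, B11->E, B10->F, B12->F; covered: B1=T, B2=S, B3=F, B4=E, B5=T, B6=S, B7=T, B10=F, B11=E, B12=F
#7 (g=11, v=2) -> B2->S, B1->T, B4->E, B3->T, B4->E, B3->T, B4->E, B3->T, B4->S, B3->F, B6->E, B5->F, B7->F, B9->E, ...; covered: B1=T, B2=S, B3=T, B3=F, B4=S, B4=E, B5=F, B6=E, B7=F, B8=F, B9=E, B10=F, B11=E, B12=T
#8 (g=6, v=2) -> B2->S, B1->T, B4->E, B3->T, B4->E, B3->T, B4->E, B3->T, B4->S, B3->F, B6->S, B5->T, B7->T, B11->E, ...; covered: B1=T, B2=S, B3=T, B3=F, B4=S, B4=E, B5=T, B6=S, B7=T, B10=F, B11=E, B12=T
union over the pool: B1=T, B2=S, B3=T, B3=F, B4=S, B4=E, B5=T, B5=F, B6=S, B6=E, B7=T, B7=F, B8=F, B9=E, B10=F, B11=E, B12=T, B12=F
uncovered (6 of 24): B1=F, B2=E, B8=T, B9=S, B10=T, B11=S

Answer: B1=F, B2=E, B8=T, B9=S, B10=T, B11=S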